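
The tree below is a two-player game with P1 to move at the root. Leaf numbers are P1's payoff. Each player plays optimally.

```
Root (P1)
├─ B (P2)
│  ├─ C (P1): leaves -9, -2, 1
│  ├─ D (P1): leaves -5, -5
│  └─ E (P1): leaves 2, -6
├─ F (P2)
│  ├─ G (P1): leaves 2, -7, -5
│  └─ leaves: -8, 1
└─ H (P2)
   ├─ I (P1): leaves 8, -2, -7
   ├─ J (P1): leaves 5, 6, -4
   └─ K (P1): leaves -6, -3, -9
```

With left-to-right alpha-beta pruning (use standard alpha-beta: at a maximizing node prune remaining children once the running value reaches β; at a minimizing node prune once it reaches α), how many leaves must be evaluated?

19

C [α=-∞,β=+∞]: v=1
D [α=-∞,β=1]: v=-5
E [α=-∞,β=-5]: v=2 after child 1 ≥ β → β-cutoff, skip 1
B [α=-∞,β=+∞]: v=-5
G [α=-5,β=+∞]: v=2
F [α=-5,β=+∞]: v=-8 after child 2 ≤ α → α-cutoff, skip 1
I [α=-5,β=+∞]: v=8
J [α=-5,β=8]: v=6
K [α=-5,β=6]: v=-3
H [α=-5,β=+∞]: v=-3
Root [α=-∞,β=+∞]: v=-3
Leaves evaluated: 19 of 21.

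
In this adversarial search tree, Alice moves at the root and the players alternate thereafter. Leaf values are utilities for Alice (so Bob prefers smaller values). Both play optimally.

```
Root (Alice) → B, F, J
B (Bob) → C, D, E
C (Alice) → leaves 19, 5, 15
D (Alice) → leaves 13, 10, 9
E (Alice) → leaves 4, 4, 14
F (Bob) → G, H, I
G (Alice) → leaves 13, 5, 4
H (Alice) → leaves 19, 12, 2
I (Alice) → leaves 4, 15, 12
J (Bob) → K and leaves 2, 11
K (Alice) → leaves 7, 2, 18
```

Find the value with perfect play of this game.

13

C (Alice): max(19, 5, 15) = 19
D (Alice): max(13, 10, 9) = 13
E (Alice): max(4, 4, 14) = 14
B (Bob): min(19, 13, 14) = 13
G (Alice): max(13, 5, 4) = 13
H (Alice): max(19, 12, 2) = 19
I (Alice): max(4, 15, 12) = 15
F (Bob): min(13, 19, 15) = 13
K (Alice): max(7, 2, 18) = 18
J (Bob): min(18, 2, 11) = 2
Root (Alice): max(13, 13, 2) = 13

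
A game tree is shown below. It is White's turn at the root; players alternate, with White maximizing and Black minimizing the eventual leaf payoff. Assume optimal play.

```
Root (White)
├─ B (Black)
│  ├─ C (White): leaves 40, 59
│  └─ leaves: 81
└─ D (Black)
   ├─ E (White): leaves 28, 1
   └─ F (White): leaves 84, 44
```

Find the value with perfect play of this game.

C (White): max(40, 59) = 59
B (Black): min(59, 81) = 59
E (White): max(28, 1) = 28
F (White): max(84, 44) = 84
D (Black): min(28, 84) = 28
Root (White): max(59, 28) = 59

59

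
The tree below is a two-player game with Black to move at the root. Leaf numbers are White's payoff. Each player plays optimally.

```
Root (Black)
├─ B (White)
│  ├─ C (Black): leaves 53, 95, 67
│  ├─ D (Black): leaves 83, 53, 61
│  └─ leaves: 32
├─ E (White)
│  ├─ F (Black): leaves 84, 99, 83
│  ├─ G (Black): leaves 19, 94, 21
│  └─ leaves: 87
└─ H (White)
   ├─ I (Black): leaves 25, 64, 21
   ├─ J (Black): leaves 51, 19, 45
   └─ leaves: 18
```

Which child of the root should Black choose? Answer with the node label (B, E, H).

H

C (Black): min(53, 95, 67) = 53
D (Black): min(83, 53, 61) = 53
B (White): max(53, 53, 32) = 53
F (Black): min(84, 99, 83) = 83
G (Black): min(19, 94, 21) = 19
E (White): max(83, 19, 87) = 87
I (Black): min(25, 64, 21) = 21
J (Black): min(51, 19, 45) = 19
H (White): max(21, 19, 18) = 21
Root (Black): min(53, 87, 21) = 21
Black picks the child with the lowest value: H (value 21).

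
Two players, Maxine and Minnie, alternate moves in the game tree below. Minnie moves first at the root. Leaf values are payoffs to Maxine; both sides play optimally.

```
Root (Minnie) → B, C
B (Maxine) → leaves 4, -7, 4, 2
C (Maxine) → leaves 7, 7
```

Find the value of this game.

B (Maxine): max(4, -7, 4, 2) = 4
C (Maxine): max(7, 7) = 7
Root (Minnie): min(4, 7) = 4

4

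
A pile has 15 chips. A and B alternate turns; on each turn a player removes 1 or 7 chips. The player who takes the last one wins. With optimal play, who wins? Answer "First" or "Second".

First

Compute winning (W) and losing (L) positions by backward induction:
i:   0  1  2  3  4  5  6  7  8  9 10 11 12 13 14 15
     L  W  L  W  L  W  L  W  L  W  L  W  L  W  L  W
Position 15 is W, so the first player wins.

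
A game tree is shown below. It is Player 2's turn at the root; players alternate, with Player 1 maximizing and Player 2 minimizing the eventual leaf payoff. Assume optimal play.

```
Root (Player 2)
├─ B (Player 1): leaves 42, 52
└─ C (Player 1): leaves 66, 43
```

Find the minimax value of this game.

B (Player 1): max(42, 52) = 52
C (Player 1): max(66, 43) = 66
Root (Player 2): min(52, 66) = 52

52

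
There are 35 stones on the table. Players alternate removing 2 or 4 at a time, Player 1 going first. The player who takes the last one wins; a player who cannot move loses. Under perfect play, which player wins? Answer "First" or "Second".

First

Positions where the player to move wins (W) vs loses (L):
i:   0  1  2  3  4  5  6  7  8  9 10 11 12 13 14 15 16 17 18 19 20 21 22 23 24 25 26 27 28 29 30 31 32 33 34 35
     L  L  W  W  W  W  L  L  W  W  W  W  L  L  W  W  W  W  L  L  W  W  W  W  L  L  W  W  W  W  L  L  W  W  W  W
Position 35 is W, so the first player wins.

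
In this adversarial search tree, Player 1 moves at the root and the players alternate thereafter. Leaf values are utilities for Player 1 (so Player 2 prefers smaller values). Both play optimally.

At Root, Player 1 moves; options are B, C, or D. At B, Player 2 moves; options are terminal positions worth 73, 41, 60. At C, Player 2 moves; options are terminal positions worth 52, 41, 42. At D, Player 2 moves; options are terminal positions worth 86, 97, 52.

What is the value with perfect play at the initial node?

52

B (Player 2): min(73, 41, 60) = 41
C (Player 2): min(52, 41, 42) = 41
D (Player 2): min(86, 97, 52) = 52
Root (Player 1): max(41, 41, 52) = 52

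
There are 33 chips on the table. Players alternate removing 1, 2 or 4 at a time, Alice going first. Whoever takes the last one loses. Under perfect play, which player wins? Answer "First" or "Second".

First

W/L table (W = player to move can force a win):
i:   0  1  2  3  4  5  6  7  8  9 10 11 12 13 14 15 16 17 18 19 20 21 22 23 24 25 26 27 28 29 30 31 32 33
     W  L  W  W  L  W  W  L  W  W  L  W  W  L  W  W  L  W  W  L  W  W  L  W  W  L  W  W  L  W  W  L  W  W
Position 33 is W, so the first player wins.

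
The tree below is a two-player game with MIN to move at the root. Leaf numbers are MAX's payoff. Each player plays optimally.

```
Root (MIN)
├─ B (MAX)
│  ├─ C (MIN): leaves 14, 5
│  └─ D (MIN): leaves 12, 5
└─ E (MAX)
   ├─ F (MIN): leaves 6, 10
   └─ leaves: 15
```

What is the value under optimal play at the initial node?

C (MIN): min(14, 5) = 5
D (MIN): min(12, 5) = 5
B (MAX): max(5, 5) = 5
F (MIN): min(6, 10) = 6
E (MAX): max(6, 15) = 15
Root (MIN): min(5, 15) = 5

5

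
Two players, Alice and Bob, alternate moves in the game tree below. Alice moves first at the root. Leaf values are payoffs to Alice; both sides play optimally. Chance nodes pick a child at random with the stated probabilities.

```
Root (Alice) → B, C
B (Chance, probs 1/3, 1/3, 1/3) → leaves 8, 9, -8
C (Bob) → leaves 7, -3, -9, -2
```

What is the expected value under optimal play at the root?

3

B (Chance): 1/3·8 + 1/3·9 + 1/3·-8 = 3
C (Bob): min(7, -3, -9, -2) = -9
Root (Alice): max(3, -9) = 3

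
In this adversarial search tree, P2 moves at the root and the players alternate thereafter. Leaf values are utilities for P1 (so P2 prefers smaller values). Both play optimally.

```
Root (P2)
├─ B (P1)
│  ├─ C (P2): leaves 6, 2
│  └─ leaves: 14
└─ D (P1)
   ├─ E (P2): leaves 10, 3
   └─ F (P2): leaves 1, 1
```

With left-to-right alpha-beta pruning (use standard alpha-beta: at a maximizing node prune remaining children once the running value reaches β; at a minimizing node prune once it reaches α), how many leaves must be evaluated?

C [α=-∞,β=+∞]: v=2
B [α=-∞,β=+∞]: v=14
E [α=-∞,β=14]: v=3
F [α=3,β=14]: v=1 after child 1 ≤ α → α-cutoff, skip 1
D [α=-∞,β=14]: v=3
Root [α=-∞,β=+∞]: v=3
Leaves evaluated: 6 of 7.

6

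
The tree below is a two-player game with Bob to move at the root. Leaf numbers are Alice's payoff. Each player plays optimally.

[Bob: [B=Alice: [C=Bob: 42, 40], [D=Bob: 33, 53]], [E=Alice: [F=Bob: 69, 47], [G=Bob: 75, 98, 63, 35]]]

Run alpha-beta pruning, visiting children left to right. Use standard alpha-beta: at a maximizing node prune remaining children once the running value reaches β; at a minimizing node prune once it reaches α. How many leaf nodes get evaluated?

5

C [α=-∞,β=+∞]: v=40
D [α=40,β=+∞]: v=33 after child 1 ≤ α → α-cutoff, skip 1
B [α=-∞,β=+∞]: v=40
F [α=-∞,β=40]: v=47
E [α=-∞,β=40]: v=47 after child 1 ≥ β → β-cutoff, skip 1
Root [α=-∞,β=+∞]: v=40
Leaves evaluated: 5 of 10.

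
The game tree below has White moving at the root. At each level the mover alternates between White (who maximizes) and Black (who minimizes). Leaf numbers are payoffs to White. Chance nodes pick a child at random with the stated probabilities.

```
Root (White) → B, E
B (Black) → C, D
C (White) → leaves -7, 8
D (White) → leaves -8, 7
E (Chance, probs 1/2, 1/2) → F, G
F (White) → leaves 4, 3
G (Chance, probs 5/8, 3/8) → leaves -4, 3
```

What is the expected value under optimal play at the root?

C (White): max(-7, 8) = 8
D (White): max(-8, 7) = 7
B (Black): min(8, 7) = 7
F (White): max(4, 3) = 4
G (Chance): 5/8·-4 + 3/8·3 = -1.38
E (Chance): 1/2·4 + 1/2·-1.38 = 1.31
Root (White): max(7, 1.31) = 7

7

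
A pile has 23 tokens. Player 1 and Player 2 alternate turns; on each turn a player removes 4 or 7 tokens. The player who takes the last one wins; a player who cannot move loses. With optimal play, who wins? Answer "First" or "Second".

Positions where the player to move wins (W) vs loses (L):
i:   0  1  2  3  4  5  6  7  8  9 10 11 12 13 14 15 16 17 18 19 20 21 22 23
     L  L  L  L  W  W  W  W  W  W  W  L  L  L  L  W  W  W  W  W  W  W  L  L
Position 23 is L, so the second player wins.

Second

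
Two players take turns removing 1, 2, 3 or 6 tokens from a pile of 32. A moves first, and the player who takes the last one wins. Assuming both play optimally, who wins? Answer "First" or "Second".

i:   0  1  2  3  4  5  6  7  8  9 10 11 12 13 14 15 16 17 18 19 20 21 22 23 24 25 26 27 28 29 30 31 32
     L  W  W  W  L  W  W  W  L  W  W  W  L  W  W  W  L  W  W  W  L  W  W  W  L  W  W  W  L  W  W  W  L
Position 32 is L, so the second player wins.

Second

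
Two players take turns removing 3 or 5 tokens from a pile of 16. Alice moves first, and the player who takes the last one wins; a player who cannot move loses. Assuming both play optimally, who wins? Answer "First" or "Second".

Second

Mark each pile size as W (mover wins) or L (mover loses):
i:   0  1  2  3  4  5  6  7  8  9 10 11 12 13 14 15 16
     L  L  L  W  W  W  W  W  L  L  L  W  W  W  W  W  L
Position 16 is L, so the second player wins.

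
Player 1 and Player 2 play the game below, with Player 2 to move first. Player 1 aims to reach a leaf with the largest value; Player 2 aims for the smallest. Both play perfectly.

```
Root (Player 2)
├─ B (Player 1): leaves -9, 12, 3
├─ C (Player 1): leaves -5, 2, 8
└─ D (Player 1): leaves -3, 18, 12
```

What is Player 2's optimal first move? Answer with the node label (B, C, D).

B (Player 1): max(-9, 12, 3) = 12
C (Player 1): max(-5, 2, 8) = 8
D (Player 1): max(-3, 18, 12) = 18
Root (Player 2): min(12, 8, 18) = 8
Player 2 picks the child with the lowest value: C (value 8).

C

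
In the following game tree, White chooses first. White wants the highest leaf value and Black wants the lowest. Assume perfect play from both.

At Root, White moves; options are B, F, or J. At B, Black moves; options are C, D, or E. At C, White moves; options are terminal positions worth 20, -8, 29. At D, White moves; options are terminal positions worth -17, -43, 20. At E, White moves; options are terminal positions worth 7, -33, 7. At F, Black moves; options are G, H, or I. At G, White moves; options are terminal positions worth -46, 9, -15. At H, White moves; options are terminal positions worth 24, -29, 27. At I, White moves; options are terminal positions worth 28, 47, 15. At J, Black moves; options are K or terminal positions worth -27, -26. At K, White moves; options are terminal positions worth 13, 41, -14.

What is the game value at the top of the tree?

9

C (White): max(20, -8, 29) = 29
D (White): max(-17, -43, 20) = 20
E (White): max(7, -33, 7) = 7
B (Black): min(29, 20, 7) = 7
G (White): max(-46, 9, -15) = 9
H (White): max(24, -29, 27) = 27
I (White): max(28, 47, 15) = 47
F (Black): min(9, 27, 47) = 9
K (White): max(13, 41, -14) = 41
J (Black): min(41, -27, -26) = -27
Root (White): max(7, 9, -27) = 9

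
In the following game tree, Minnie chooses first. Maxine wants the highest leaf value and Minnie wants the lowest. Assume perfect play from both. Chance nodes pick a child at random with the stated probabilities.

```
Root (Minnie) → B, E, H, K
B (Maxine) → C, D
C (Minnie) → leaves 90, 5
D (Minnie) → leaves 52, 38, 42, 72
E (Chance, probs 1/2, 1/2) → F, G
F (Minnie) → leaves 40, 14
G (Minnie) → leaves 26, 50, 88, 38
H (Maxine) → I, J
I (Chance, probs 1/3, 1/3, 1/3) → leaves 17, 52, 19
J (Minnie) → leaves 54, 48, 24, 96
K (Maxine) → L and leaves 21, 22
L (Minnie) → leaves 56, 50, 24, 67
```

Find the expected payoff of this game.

20

C (Minnie): min(90, 5) = 5
D (Minnie): min(52, 38, 42, 72) = 38
B (Maxine): max(5, 38) = 38
F (Minnie): min(40, 14) = 14
G (Minnie): min(26, 50, 88, 38) = 26
E (Chance): 1/2·14 + 1/2·26 = 20
I (Chance): 1/3·17 + 1/3·52 + 1/3·19 = 29.33
J (Minnie): min(54, 48, 24, 96) = 24
H (Maxine): max(29.33, 24) = 29.33
L (Minnie): min(56, 50, 24, 67) = 24
K (Maxine): max(24, 21, 22) = 24
Root (Minnie): min(38, 20, 29.33, 24) = 20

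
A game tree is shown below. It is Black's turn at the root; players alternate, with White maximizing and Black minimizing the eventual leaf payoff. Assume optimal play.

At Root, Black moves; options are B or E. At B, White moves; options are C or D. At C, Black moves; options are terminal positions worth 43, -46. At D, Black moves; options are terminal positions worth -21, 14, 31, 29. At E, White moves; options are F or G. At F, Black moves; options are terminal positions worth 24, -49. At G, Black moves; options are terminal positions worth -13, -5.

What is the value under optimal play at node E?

F: min(24, -49) = -49
G: min(-13, -5) = -13
E: max(-49, -13) = -13

-13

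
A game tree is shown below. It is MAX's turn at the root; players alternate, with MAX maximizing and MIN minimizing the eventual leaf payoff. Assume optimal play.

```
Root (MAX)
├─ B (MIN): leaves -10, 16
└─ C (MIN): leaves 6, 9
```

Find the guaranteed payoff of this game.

B (MIN): min(-10, 16) = -10
C (MIN): min(6, 9) = 6
Root (MAX): max(-10, 6) = 6

6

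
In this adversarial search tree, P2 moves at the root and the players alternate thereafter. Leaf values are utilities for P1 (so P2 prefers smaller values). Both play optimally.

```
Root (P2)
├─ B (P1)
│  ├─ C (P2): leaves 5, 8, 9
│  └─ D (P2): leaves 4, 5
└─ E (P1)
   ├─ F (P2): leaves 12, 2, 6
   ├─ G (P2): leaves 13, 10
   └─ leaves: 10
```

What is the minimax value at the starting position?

C (P2): min(5, 8, 9) = 5
D (P2): min(4, 5) = 4
B (P1): max(5, 4) = 5
F (P2): min(12, 2, 6) = 2
G (P2): min(13, 10) = 10
E (P1): max(2, 10, 10) = 10
Root (P2): min(5, 10) = 5

5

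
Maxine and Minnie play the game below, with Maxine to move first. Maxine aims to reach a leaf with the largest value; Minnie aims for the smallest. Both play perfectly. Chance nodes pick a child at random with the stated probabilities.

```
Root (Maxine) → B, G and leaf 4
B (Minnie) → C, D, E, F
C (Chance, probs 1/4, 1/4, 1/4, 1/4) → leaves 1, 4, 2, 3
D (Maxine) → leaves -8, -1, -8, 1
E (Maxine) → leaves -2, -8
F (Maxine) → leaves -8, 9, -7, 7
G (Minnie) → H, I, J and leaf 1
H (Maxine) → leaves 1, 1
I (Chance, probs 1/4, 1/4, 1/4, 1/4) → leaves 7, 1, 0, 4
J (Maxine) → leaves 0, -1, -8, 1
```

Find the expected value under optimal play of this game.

C (Chance): 1/4·1 + 1/4·4 + 1/4·2 + 1/4·3 = 2.5
D (Maxine): max(-8, -1, -8, 1) = 1
E (Maxine): max(-2, -8) = -2
F (Maxine): max(-8, 9, -7, 7) = 9
B (Minnie): min(2.5, 1, -2, 9) = -2
H (Maxine): max(1, 1) = 1
I (Chance): 1/4·7 + 1/4·1 + 1/4·0 + 1/4·4 = 3
J (Maxine): max(0, -1, -8, 1) = 1
G (Minnie): min(1, 3, 1, 1) = 1
Root (Maxine): max(-2, 1, 4) = 4

4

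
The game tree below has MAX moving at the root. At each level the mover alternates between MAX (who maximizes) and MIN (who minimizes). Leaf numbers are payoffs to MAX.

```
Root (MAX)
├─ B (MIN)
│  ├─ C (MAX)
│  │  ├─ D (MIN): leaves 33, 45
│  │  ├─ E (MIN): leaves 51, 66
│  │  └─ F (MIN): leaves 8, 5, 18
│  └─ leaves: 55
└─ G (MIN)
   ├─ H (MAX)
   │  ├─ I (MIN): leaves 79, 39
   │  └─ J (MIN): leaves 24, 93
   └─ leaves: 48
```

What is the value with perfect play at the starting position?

D (MIN): min(33, 45) = 33
E (MIN): min(51, 66) = 51
F (MIN): min(8, 5, 18) = 5
C (MAX): max(33, 51, 5) = 51
B (MIN): min(51, 55) = 51
I (MIN): min(79, 39) = 39
J (MIN): min(24, 93) = 24
H (MAX): max(39, 24) = 39
G (MIN): min(39, 48) = 39
Root (MAX): max(51, 39) = 51

51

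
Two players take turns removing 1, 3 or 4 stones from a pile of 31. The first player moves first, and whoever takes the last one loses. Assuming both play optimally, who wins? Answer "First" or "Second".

Second

Compute winning (W) and losing (L) positions by backward induction:
i:   0  1  2  3  4  5  6  7  8  9 10 11 12 13 14 15 16 17 18 19 20 21 22 23 24 25 26 27 28 29 30 31
     W  L  W  L  W  W  W  W  L  W  L  W  W  W  W  L  W  L  W  W  W  W  L  W  L  W  W  W  W  L  W  L
Position 31 is L, so the second player wins.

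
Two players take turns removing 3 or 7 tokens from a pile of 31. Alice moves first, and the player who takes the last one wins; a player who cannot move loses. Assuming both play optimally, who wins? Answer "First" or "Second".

W/L table (W = player to move can force a win):
i:   0  1  2  3  4  5  6  7  8  9 10 11 12 13 14 15 16 17 18 19 20 21 22 23 24 25 26 27 28 29 30 31
     L  L  L  W  W  W  L  W  W  W  L  L  L  W  W  W  L  W  W  W  L  L  L  W  W  W  L  W  W  W  L  L
Position 31 is L, so the second player wins.

Second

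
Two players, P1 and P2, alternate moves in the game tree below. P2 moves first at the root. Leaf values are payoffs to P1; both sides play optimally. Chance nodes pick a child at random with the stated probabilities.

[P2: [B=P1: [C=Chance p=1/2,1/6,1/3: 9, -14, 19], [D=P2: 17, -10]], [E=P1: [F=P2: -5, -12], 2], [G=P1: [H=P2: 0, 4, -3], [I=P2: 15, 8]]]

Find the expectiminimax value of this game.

C (Chance): 1/2·9 + 1/6·-14 + 1/3·19 = 8.5
D (P2): min(17, -10) = -10
B (P1): max(8.5, -10) = 8.5
F (P2): min(-5, -12) = -12
E (P1): max(-12, 2) = 2
H (P2): min(0, 4, -3) = -3
I (P2): min(15, 8) = 8
G (P1): max(-3, 8) = 8
Root (P2): min(8.5, 2, 8) = 2

2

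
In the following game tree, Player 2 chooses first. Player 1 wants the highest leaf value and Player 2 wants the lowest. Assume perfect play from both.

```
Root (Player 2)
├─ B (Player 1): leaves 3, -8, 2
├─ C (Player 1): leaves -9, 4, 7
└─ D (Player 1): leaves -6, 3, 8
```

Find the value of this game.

3

B (Player 1): max(3, -8, 2) = 3
C (Player 1): max(-9, 4, 7) = 7
D (Player 1): max(-6, 3, 8) = 8
Root (Player 2): min(3, 7, 8) = 3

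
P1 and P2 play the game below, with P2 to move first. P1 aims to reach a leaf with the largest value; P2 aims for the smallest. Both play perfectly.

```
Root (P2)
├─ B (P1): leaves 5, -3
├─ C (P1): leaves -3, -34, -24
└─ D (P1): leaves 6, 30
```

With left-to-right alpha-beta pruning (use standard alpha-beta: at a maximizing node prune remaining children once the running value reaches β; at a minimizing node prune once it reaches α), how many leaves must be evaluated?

B [α=-∞,β=+∞]: v=5
C [α=-∞,β=5]: v=-3
D [α=-∞,β=-3]: v=6 after child 1 ≥ β → β-cutoff, skip 1
Root [α=-∞,β=+∞]: v=-3
Leaves evaluated: 6 of 7.

6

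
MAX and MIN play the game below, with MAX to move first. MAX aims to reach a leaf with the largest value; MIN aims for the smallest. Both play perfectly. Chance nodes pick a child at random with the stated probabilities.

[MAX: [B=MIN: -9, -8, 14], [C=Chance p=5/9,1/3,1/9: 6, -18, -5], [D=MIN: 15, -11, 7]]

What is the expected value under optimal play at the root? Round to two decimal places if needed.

B (MIN): min(-9, -8, 14) = -9
C (Chance): 5/9·6 + 1/3·-18 + 1/9·-5 = -3.22
D (MIN): min(15, -11, 7) = -11
Root (MAX): max(-9, -3.22, -11) = -3.22

-3.22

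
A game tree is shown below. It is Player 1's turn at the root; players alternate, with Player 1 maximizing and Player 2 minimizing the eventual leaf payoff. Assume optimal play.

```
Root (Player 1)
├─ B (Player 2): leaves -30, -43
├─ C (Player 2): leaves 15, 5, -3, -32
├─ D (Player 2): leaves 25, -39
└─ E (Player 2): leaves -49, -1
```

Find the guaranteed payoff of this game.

B (Player 2): min(-30, -43) = -43
C (Player 2): min(15, 5, -3, -32) = -32
D (Player 2): min(25, -39) = -39
E (Player 2): min(-49, -1) = -49
Root (Player 1): max(-43, -32, -39, -49) = -32

-32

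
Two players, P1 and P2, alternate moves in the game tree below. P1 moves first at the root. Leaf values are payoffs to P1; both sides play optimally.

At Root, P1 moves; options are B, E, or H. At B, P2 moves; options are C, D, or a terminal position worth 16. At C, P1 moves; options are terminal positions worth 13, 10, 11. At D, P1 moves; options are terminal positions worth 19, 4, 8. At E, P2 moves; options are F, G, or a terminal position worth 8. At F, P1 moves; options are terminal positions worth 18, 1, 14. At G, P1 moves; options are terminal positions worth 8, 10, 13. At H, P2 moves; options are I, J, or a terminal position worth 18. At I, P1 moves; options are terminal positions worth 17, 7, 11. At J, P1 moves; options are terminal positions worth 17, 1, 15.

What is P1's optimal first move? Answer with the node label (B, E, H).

H

C (P1): max(13, 10, 11) = 13
D (P1): max(19, 4, 8) = 19
B (P2): min(13, 19, 16) = 13
F (P1): max(18, 1, 14) = 18
G (P1): max(8, 10, 13) = 13
E (P2): min(18, 13, 8) = 8
I (P1): max(17, 7, 11) = 17
J (P1): max(17, 1, 15) = 17
H (P2): min(17, 17, 18) = 17
Root (P1): max(13, 8, 17) = 17
P1 picks the child with the highest value: H (value 17).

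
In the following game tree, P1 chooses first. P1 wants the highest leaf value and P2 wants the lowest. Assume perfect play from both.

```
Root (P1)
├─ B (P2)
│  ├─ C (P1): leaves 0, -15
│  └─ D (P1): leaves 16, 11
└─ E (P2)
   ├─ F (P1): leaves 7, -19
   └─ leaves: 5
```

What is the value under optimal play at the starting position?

C (P1): max(0, -15) = 0
D (P1): max(16, 11) = 16
B (P2): min(0, 16) = 0
F (P1): max(7, -19) = 7
E (P2): min(7, 5) = 5
Root (P1): max(0, 5) = 5

5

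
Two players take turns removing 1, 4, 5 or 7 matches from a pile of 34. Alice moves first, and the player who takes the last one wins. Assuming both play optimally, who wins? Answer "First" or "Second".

Compute winning (W) and losing (L) positions by backward induction:
i:   0  1  2  3  4  5  6  7  8  9 10 11 12 13 14 15 16 17 18 19 20 21 22 23 24 25 26 27 28 29 30 31 32 33 34
     L  W  L  W  W  W  W  W  L  W  L  W  W  W  W  W  L  W  L  W  W  W  W  W  L  W  L  W  W  W  W  W  L  W  L
Position 34 is L, so the second player wins.

Second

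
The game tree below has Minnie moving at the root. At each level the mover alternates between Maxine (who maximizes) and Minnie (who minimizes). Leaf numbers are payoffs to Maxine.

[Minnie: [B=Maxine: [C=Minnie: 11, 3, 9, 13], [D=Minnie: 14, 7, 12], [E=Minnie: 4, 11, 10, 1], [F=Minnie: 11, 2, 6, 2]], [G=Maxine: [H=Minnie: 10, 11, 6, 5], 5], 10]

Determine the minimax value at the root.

5

C (Minnie): min(11, 3, 9, 13) = 3
D (Minnie): min(14, 7, 12) = 7
E (Minnie): min(4, 11, 10, 1) = 1
F (Minnie): min(11, 2, 6, 2) = 2
B (Maxine): max(3, 7, 1, 2) = 7
H (Minnie): min(10, 11, 6, 5) = 5
G (Maxine): max(5, 5) = 5
Root (Minnie): min(7, 5, 10) = 5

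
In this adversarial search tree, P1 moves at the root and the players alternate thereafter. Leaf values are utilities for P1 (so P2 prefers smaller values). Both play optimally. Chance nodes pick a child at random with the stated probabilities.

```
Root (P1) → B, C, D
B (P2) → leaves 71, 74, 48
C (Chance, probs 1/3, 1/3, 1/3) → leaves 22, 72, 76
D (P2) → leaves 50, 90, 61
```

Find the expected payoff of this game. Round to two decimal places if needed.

B (P2): min(71, 74, 48) = 48
C (Chance): 1/3·22 + 1/3·72 + 1/3·76 = 56.67
D (P2): min(50, 90, 61) = 50
Root (P1): max(48, 56.67, 50) = 56.67

56.67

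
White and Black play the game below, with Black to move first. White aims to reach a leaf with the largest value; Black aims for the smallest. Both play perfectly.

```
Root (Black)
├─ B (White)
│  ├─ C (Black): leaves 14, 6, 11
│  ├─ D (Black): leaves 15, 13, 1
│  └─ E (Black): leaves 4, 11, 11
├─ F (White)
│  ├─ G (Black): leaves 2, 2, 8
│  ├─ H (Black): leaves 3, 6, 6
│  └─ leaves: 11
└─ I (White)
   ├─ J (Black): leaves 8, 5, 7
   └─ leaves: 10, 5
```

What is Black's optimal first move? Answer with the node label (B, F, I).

C (Black): min(14, 6, 11) = 6
D (Black): min(15, 13, 1) = 1
E (Black): min(4, 11, 11) = 4
B (White): max(6, 1, 4) = 6
G (Black): min(2, 2, 8) = 2
H (Black): min(3, 6, 6) = 3
F (White): max(2, 3, 11) = 11
J (Black): min(8, 5, 7) = 5
I (White): max(5, 10, 5) = 10
Root (Black): min(6, 11, 10) = 6
Black picks the child with the lowest value: B (value 6).

B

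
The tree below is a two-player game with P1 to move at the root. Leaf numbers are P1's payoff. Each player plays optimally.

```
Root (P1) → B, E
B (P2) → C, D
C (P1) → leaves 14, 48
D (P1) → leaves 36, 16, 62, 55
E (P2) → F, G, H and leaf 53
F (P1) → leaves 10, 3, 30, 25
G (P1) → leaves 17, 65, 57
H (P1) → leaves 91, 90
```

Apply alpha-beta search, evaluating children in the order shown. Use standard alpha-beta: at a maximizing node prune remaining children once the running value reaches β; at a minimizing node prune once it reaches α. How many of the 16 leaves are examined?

C [α=-∞,β=+∞]: v=48
D [α=-∞,β=48]: v=62 after child 3 ≥ β → β-cutoff, skip 1
B [α=-∞,β=+∞]: v=48
F [α=48,β=+∞]: v=30
E [α=48,β=+∞]: v=30 after child 1 ≤ α → α-cutoff, skip 3
Root [α=-∞,β=+∞]: v=48
Leaves evaluated: 9 of 16.

9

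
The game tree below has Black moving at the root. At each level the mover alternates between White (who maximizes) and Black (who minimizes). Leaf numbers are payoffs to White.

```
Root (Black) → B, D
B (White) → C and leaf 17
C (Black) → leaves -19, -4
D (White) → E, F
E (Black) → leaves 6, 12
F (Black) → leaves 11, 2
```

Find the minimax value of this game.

C (Black): min(-19, -4) = -19
B (White): max(-19, 17) = 17
E (Black): min(6, 12) = 6
F (Black): min(11, 2) = 2
D (White): max(6, 2) = 6
Root (Black): min(17, 6) = 6

6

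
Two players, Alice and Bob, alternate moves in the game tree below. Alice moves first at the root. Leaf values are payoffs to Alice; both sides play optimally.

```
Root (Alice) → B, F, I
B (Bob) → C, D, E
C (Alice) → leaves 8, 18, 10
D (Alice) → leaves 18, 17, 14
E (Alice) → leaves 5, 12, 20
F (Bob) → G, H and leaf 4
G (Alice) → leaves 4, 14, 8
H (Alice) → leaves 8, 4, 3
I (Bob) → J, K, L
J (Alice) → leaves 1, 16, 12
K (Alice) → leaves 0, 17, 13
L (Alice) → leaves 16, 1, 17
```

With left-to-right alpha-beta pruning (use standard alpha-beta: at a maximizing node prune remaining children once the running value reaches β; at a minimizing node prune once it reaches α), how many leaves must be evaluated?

13

C [α=-∞,β=+∞]: v=18
D [α=-∞,β=18]: v=18 after child 1 ≥ β → β-cutoff, skip 2
E [α=-∞,β=18]: v=20
B [α=-∞,β=+∞]: v=18
G [α=18,β=+∞]: v=14
F [α=18,β=+∞]: v=14 after child 1 ≤ α → α-cutoff, skip 2
J [α=18,β=+∞]: v=16
I [α=18,β=+∞]: v=16 after child 1 ≤ α → α-cutoff, skip 2
Root [α=-∞,β=+∞]: v=18
Leaves evaluated: 13 of 25.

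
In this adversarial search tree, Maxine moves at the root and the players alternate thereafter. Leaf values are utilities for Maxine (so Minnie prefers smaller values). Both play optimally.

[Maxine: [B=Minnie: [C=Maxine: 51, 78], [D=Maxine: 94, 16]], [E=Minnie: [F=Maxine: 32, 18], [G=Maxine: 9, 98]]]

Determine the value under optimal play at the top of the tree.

C (Maxine): max(51, 78) = 78
D (Maxine): max(94, 16) = 94
B (Minnie): min(78, 94) = 78
F (Maxine): max(32, 18) = 32
G (Maxine): max(9, 98) = 98
E (Minnie): min(32, 98) = 32
Root (Maxine): max(78, 32) = 78

78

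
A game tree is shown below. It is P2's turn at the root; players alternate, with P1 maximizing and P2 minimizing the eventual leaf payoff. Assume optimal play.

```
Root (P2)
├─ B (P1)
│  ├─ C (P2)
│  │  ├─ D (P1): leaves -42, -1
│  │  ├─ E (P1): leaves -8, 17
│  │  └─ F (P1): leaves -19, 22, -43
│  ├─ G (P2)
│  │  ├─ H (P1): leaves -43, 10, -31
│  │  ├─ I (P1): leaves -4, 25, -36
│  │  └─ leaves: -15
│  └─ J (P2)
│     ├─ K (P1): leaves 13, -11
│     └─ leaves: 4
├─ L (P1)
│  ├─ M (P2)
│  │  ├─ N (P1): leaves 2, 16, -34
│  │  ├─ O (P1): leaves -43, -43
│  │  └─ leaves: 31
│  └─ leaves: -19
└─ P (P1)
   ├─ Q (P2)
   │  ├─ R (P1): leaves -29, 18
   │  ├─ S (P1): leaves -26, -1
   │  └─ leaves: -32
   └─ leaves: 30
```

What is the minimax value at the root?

D (P1): max(-42, -1) = -1
E (P1): max(-8, 17) = 17
F (P1): max(-19, 22, -43) = 22
C (P2): min(-1, 17, 22) = -1
H (P1): max(-43, 10, -31) = 10
I (P1): max(-4, 25, -36) = 25
G (P2): min(10, 25, -15) = -15
K (P1): max(13, -11) = 13
J (P2): min(13, 4) = 4
B (P1): max(-1, -15, 4) = 4
N (P1): max(2, 16, -34) = 16
O (P1): max(-43, -43) = -43
M (P2): min(16, -43, 31) = -43
L (P1): max(-43, -19) = -19
R (P1): max(-29, 18) = 18
S (P1): max(-26, -1) = -1
Q (P2): min(18, -1, -32) = -32
P (P1): max(-32, 30) = 30
Root (P2): min(4, -19, 30) = -19

-19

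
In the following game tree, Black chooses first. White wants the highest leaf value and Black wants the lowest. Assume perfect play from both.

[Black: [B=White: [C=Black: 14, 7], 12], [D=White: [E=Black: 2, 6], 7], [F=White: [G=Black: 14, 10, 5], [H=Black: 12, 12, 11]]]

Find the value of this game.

7

C (Black): min(14, 7) = 7
B (White): max(7, 12) = 12
E (Black): min(2, 6) = 2
D (White): max(2, 7) = 7
G (Black): min(14, 10, 5) = 5
H (Black): min(12, 12, 11) = 11
F (White): max(5, 11) = 11
Root (Black): min(12, 7, 11) = 7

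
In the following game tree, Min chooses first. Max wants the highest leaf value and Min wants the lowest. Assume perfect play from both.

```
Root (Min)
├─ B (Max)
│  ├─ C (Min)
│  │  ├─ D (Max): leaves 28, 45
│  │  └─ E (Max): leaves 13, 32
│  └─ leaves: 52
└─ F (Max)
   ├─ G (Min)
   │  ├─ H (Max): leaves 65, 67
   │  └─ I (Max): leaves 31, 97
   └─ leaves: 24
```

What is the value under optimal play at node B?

52

D: max(28, 45) = 45
E: max(13, 32) = 32
C: min(45, 32) = 32
B: max(32, 52) = 52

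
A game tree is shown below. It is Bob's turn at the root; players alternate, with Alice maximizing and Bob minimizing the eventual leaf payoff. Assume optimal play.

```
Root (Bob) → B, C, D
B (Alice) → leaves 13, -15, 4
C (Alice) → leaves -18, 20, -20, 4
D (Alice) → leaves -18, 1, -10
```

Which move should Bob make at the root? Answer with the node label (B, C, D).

B (Alice): max(13, -15, 4) = 13
C (Alice): max(-18, 20, -20, 4) = 20
D (Alice): max(-18, 1, -10) = 1
Root (Bob): min(13, 20, 1) = 1
Bob picks the child with the lowest value: D (value 1).

D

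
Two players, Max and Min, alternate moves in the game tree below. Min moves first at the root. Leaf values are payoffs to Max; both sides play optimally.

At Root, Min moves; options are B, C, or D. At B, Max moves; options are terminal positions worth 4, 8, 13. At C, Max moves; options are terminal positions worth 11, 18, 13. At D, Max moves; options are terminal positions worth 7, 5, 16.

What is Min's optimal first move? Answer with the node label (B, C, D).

B (Max): max(4, 8, 13) = 13
C (Max): max(11, 18, 13) = 18
D (Max): max(7, 5, 16) = 16
Root (Min): min(13, 18, 16) = 13
Min picks the child with the lowest value: B (value 13).

B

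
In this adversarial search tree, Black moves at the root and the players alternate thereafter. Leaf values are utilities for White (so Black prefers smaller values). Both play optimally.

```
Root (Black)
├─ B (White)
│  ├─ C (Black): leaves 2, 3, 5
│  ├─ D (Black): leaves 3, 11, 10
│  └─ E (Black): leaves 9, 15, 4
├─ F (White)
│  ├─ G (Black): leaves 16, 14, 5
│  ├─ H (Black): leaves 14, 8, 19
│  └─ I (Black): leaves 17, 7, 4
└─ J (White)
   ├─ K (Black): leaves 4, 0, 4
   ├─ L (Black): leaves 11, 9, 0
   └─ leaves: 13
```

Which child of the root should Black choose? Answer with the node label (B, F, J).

C (Black): min(2, 3, 5) = 2
D (Black): min(3, 11, 10) = 3
E (Black): min(9, 15, 4) = 4
B (White): max(2, 3, 4) = 4
G (Black): min(16, 14, 5) = 5
H (Black): min(14, 8, 19) = 8
I (Black): min(17, 7, 4) = 4
F (White): max(5, 8, 4) = 8
K (Black): min(4, 0, 4) = 0
L (Black): min(11, 9, 0) = 0
J (White): max(0, 0, 13) = 13
Root (Black): min(4, 8, 13) = 4
Black picks the child with the lowest value: B (value 4).

B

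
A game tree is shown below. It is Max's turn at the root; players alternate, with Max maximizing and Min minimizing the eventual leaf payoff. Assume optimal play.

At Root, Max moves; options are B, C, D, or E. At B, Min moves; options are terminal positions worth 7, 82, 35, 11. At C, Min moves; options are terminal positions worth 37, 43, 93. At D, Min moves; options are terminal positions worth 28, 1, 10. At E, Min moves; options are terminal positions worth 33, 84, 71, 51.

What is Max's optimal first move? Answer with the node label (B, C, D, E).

C

B (Min): min(7, 82, 35, 11) = 7
C (Min): min(37, 43, 93) = 37
D (Min): min(28, 1, 10) = 1
E (Min): min(33, 84, 71, 51) = 33
Root (Max): max(7, 37, 1, 33) = 37
Max picks the child with the highest value: C (value 37).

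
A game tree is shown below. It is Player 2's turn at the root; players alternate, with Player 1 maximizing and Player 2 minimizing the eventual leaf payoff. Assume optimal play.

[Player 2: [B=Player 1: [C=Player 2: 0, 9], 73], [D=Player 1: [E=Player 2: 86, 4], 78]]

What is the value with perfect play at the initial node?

73

C (Player 2): min(0, 9) = 0
B (Player 1): max(0, 73) = 73
E (Player 2): min(86, 4) = 4
D (Player 1): max(4, 78) = 78
Root (Player 2): min(73, 78) = 73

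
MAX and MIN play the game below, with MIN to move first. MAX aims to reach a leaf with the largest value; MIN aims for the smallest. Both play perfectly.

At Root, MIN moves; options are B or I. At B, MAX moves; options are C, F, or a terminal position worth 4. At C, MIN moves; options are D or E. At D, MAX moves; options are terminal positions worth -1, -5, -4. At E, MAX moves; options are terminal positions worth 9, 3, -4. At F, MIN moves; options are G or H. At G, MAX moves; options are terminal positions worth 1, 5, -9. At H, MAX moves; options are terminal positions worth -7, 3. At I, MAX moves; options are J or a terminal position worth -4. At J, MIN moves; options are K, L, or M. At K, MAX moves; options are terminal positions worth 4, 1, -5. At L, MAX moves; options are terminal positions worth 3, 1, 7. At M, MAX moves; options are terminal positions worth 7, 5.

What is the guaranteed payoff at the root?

D (MAX): max(-1, -5, -4) = -1
E (MAX): max(9, 3, -4) = 9
C (MIN): min(-1, 9) = -1
G (MAX): max(1, 5, -9) = 5
H (MAX): max(-7, 3) = 3
F (MIN): min(5, 3) = 3
B (MAX): max(-1, 3, 4) = 4
K (MAX): max(4, 1, -5) = 4
L (MAX): max(3, 1, 7) = 7
M (MAX): max(7, 5) = 7
J (MIN): min(4, 7, 7) = 4
I (MAX): max(4, -4) = 4
Root (MIN): min(4, 4) = 4

4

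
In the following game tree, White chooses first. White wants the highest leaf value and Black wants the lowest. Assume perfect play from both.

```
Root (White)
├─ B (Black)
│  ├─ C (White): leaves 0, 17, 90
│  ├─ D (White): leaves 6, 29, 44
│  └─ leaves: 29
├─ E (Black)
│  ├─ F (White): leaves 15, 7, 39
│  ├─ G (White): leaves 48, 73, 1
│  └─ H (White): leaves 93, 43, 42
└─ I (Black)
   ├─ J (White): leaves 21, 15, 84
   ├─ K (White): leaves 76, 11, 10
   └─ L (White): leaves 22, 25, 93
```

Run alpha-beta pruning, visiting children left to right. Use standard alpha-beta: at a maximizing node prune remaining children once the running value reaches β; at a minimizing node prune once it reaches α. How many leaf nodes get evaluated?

C [α=-∞,β=+∞]: v=90
D [α=-∞,β=90]: v=44
B [α=-∞,β=+∞]: v=29
F [α=29,β=+∞]: v=39
G [α=29,β=39]: v=48 after child 1 ≥ β → β-cutoff, skip 2
H [α=29,β=39]: v=93 after child 1 ≥ β → β-cutoff, skip 2
E [α=29,β=+∞]: v=39
J [α=39,β=+∞]: v=84
K [α=39,β=84]: v=76
L [α=39,β=76]: v=93
I [α=39,β=+∞]: v=76
Root [α=-∞,β=+∞]: v=76
Leaves evaluated: 21 of 25.

21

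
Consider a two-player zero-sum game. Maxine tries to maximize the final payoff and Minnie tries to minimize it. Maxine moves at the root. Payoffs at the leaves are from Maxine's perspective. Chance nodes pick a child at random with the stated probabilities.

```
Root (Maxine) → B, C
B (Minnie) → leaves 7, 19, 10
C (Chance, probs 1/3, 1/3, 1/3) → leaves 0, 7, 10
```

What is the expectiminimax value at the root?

B (Minnie): min(7, 19, 10) = 7
C (Chance): 1/3·0 + 1/3·7 + 1/3·10 = 5.67
Root (Maxine): max(7, 5.67) = 7

7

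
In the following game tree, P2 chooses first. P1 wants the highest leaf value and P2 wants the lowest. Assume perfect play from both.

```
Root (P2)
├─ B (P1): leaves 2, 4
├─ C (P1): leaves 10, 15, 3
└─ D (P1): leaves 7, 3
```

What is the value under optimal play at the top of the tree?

B (P1): max(2, 4) = 4
C (P1): max(10, 15, 3) = 15
D (P1): max(7, 3) = 7
Root (P2): min(4, 15, 7) = 4

4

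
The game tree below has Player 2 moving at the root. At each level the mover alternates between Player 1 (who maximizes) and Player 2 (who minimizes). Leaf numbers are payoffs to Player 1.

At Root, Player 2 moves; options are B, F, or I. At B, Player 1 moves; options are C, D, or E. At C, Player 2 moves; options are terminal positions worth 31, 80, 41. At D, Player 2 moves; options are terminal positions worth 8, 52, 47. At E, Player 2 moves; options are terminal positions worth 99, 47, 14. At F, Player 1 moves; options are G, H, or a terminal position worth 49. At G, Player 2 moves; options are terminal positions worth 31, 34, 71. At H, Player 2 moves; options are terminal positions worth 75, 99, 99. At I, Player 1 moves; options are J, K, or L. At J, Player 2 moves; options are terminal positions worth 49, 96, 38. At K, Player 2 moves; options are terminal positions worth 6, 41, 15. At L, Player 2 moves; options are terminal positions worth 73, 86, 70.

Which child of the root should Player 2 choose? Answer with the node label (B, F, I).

C (Player 2): min(31, 80, 41) = 31
D (Player 2): min(8, 52, 47) = 8
E (Player 2): min(99, 47, 14) = 14
B (Player 1): max(31, 8, 14) = 31
G (Player 2): min(31, 34, 71) = 31
H (Player 2): min(75, 99, 99) = 75
F (Player 1): max(31, 75, 49) = 75
J (Player 2): min(49, 96, 38) = 38
K (Player 2): min(6, 41, 15) = 6
L (Player 2): min(73, 86, 70) = 70
I (Player 1): max(38, 6, 70) = 70
Root (Player 2): min(31, 75, 70) = 31
Player 2 picks the child with the lowest value: B (value 31).

B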